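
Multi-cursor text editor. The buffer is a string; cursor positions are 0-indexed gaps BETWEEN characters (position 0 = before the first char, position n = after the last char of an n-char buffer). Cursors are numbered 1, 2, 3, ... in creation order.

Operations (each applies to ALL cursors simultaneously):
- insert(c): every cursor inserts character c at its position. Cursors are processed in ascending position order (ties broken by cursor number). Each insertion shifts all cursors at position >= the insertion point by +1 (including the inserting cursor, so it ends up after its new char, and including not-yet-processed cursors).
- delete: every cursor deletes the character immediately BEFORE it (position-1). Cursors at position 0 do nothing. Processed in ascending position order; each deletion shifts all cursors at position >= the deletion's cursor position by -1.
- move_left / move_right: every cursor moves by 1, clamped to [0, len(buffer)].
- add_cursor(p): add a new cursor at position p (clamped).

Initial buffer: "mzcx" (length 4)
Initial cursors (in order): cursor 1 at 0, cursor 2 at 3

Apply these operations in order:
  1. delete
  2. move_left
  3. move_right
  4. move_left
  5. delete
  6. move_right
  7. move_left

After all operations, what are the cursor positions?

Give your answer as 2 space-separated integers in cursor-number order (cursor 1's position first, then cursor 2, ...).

Answer: 0 0

Derivation:
After op 1 (delete): buffer="mzx" (len 3), cursors c1@0 c2@2, authorship ...
After op 2 (move_left): buffer="mzx" (len 3), cursors c1@0 c2@1, authorship ...
After op 3 (move_right): buffer="mzx" (len 3), cursors c1@1 c2@2, authorship ...
After op 4 (move_left): buffer="mzx" (len 3), cursors c1@0 c2@1, authorship ...
After op 5 (delete): buffer="zx" (len 2), cursors c1@0 c2@0, authorship ..
After op 6 (move_right): buffer="zx" (len 2), cursors c1@1 c2@1, authorship ..
After op 7 (move_left): buffer="zx" (len 2), cursors c1@0 c2@0, authorship ..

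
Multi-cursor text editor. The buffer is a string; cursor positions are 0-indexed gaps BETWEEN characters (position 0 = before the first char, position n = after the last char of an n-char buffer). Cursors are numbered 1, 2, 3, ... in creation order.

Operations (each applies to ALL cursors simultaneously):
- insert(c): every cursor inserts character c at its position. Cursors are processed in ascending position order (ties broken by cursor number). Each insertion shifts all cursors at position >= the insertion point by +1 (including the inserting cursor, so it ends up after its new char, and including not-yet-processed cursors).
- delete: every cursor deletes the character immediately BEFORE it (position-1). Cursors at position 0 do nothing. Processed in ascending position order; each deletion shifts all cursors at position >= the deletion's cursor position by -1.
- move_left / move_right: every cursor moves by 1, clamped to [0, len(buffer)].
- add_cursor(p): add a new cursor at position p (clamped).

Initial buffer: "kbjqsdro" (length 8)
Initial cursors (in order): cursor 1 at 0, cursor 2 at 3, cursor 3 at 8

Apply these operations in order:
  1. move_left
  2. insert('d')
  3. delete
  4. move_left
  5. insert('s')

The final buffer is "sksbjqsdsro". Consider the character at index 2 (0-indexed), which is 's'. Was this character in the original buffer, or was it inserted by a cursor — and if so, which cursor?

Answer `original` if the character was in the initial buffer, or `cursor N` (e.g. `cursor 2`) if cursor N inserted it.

After op 1 (move_left): buffer="kbjqsdro" (len 8), cursors c1@0 c2@2 c3@7, authorship ........
After op 2 (insert('d')): buffer="dkbdjqsdrdo" (len 11), cursors c1@1 c2@4 c3@10, authorship 1..2.....3.
After op 3 (delete): buffer="kbjqsdro" (len 8), cursors c1@0 c2@2 c3@7, authorship ........
After op 4 (move_left): buffer="kbjqsdro" (len 8), cursors c1@0 c2@1 c3@6, authorship ........
After op 5 (insert('s')): buffer="sksbjqsdsro" (len 11), cursors c1@1 c2@3 c3@9, authorship 1.2.....3..
Authorship (.=original, N=cursor N): 1 . 2 . . . . . 3 . .
Index 2: author = 2

Answer: cursor 2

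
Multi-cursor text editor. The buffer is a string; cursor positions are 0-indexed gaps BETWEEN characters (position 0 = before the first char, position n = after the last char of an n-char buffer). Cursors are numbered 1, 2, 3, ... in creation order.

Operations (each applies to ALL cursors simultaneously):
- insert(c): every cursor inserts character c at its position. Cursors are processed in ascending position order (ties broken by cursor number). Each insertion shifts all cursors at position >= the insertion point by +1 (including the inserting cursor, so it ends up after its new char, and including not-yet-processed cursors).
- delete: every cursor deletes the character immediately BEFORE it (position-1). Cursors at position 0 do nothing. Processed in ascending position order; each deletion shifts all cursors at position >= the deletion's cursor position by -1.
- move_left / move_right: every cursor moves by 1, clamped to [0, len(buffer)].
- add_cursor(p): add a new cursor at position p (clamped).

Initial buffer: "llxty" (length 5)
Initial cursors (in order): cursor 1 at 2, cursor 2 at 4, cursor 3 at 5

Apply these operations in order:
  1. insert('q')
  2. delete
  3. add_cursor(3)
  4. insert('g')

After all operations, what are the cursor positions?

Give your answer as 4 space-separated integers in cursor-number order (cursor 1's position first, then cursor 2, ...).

After op 1 (insert('q')): buffer="llqxtqyq" (len 8), cursors c1@3 c2@6 c3@8, authorship ..1..2.3
After op 2 (delete): buffer="llxty" (len 5), cursors c1@2 c2@4 c3@5, authorship .....
After op 3 (add_cursor(3)): buffer="llxty" (len 5), cursors c1@2 c4@3 c2@4 c3@5, authorship .....
After op 4 (insert('g')): buffer="llgxgtgyg" (len 9), cursors c1@3 c4@5 c2@7 c3@9, authorship ..1.4.2.3

Answer: 3 7 9 5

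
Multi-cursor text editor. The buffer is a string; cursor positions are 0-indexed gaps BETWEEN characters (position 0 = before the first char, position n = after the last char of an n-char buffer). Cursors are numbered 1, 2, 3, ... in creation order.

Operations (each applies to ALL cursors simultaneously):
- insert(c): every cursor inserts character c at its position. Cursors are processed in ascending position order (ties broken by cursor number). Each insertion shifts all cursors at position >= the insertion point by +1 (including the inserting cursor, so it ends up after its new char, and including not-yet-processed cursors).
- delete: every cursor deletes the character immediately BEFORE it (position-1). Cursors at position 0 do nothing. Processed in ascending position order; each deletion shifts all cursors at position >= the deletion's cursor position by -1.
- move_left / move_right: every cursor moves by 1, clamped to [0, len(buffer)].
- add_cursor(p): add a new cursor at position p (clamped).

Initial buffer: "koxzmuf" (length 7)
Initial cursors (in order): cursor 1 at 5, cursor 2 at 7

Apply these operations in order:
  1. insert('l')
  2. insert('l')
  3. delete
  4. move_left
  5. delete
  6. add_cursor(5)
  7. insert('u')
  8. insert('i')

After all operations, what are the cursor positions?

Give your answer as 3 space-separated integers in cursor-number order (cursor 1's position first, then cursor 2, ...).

After op 1 (insert('l')): buffer="koxzmlufl" (len 9), cursors c1@6 c2@9, authorship .....1..2
After op 2 (insert('l')): buffer="koxzmllufll" (len 11), cursors c1@7 c2@11, authorship .....11..22
After op 3 (delete): buffer="koxzmlufl" (len 9), cursors c1@6 c2@9, authorship .....1..2
After op 4 (move_left): buffer="koxzmlufl" (len 9), cursors c1@5 c2@8, authorship .....1..2
After op 5 (delete): buffer="koxzlul" (len 7), cursors c1@4 c2@6, authorship ....1.2
After op 6 (add_cursor(5)): buffer="koxzlul" (len 7), cursors c1@4 c3@5 c2@6, authorship ....1.2
After op 7 (insert('u')): buffer="koxzuluuul" (len 10), cursors c1@5 c3@7 c2@9, authorship ....113.22
After op 8 (insert('i')): buffer="koxzuiluiuuil" (len 13), cursors c1@6 c3@9 c2@12, authorship ....11133.222

Answer: 6 12 9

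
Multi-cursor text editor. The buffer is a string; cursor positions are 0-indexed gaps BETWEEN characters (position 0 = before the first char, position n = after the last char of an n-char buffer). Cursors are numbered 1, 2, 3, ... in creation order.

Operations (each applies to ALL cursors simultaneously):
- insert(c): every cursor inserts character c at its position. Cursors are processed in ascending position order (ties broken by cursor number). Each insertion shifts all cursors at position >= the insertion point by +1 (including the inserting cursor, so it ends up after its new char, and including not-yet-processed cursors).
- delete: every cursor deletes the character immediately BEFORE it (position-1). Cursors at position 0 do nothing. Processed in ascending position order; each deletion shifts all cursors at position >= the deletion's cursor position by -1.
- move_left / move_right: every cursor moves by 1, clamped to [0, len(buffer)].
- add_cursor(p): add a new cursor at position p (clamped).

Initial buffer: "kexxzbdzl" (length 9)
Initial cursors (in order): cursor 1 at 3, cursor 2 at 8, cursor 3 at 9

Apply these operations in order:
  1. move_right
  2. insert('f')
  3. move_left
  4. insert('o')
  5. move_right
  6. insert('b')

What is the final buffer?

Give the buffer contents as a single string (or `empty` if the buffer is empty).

Answer: kexxofbzbdzlfoofbb

Derivation:
After op 1 (move_right): buffer="kexxzbdzl" (len 9), cursors c1@4 c2@9 c3@9, authorship .........
After op 2 (insert('f')): buffer="kexxfzbdzlff" (len 12), cursors c1@5 c2@12 c3@12, authorship ....1.....23
After op 3 (move_left): buffer="kexxfzbdzlff" (len 12), cursors c1@4 c2@11 c3@11, authorship ....1.....23
After op 4 (insert('o')): buffer="kexxofzbdzlfoof" (len 15), cursors c1@5 c2@14 c3@14, authorship ....11.....2233
After op 5 (move_right): buffer="kexxofzbdzlfoof" (len 15), cursors c1@6 c2@15 c3@15, authorship ....11.....2233
After op 6 (insert('b')): buffer="kexxofbzbdzlfoofbb" (len 18), cursors c1@7 c2@18 c3@18, authorship ....111.....223323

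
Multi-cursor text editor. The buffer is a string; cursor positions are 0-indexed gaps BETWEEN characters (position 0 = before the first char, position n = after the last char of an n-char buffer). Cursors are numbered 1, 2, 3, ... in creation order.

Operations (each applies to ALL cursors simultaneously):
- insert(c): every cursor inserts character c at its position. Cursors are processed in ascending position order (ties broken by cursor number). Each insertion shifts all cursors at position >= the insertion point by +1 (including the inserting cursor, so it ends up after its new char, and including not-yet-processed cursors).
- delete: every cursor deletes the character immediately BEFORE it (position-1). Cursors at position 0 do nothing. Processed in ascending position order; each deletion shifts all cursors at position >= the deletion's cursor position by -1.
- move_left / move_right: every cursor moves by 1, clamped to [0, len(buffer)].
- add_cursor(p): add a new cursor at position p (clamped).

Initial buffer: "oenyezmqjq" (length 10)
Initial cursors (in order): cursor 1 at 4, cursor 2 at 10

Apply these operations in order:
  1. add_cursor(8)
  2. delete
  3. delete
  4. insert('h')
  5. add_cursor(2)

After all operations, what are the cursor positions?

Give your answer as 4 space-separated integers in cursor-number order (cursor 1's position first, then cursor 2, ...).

After op 1 (add_cursor(8)): buffer="oenyezmqjq" (len 10), cursors c1@4 c3@8 c2@10, authorship ..........
After op 2 (delete): buffer="oenezmj" (len 7), cursors c1@3 c3@6 c2@7, authorship .......
After op 3 (delete): buffer="oeez" (len 4), cursors c1@2 c2@4 c3@4, authorship ....
After op 4 (insert('h')): buffer="oehezhh" (len 7), cursors c1@3 c2@7 c3@7, authorship ..1..23
After op 5 (add_cursor(2)): buffer="oehezhh" (len 7), cursors c4@2 c1@3 c2@7 c3@7, authorship ..1..23

Answer: 3 7 7 2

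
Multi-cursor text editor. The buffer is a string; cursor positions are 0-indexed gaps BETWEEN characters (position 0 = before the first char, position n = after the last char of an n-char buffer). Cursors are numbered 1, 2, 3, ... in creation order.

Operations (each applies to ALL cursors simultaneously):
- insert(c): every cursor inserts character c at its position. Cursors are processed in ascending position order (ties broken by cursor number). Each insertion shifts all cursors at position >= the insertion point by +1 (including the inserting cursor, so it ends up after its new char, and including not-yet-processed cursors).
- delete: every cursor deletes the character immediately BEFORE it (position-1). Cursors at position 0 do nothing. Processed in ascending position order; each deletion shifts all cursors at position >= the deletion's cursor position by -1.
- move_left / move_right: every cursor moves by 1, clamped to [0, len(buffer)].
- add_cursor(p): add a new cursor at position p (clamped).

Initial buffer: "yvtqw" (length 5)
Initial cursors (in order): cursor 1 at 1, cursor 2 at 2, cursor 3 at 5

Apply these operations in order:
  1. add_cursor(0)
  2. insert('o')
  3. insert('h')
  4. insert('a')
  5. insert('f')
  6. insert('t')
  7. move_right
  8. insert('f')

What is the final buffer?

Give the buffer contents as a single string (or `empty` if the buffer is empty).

Answer: ohaftyfohaftvfohafttfqwohaftf

Derivation:
After op 1 (add_cursor(0)): buffer="yvtqw" (len 5), cursors c4@0 c1@1 c2@2 c3@5, authorship .....
After op 2 (insert('o')): buffer="oyovotqwo" (len 9), cursors c4@1 c1@3 c2@5 c3@9, authorship 4.1.2...3
After op 3 (insert('h')): buffer="ohyohvohtqwoh" (len 13), cursors c4@2 c1@5 c2@8 c3@13, authorship 44.11.22...33
After op 4 (insert('a')): buffer="ohayohavohatqwoha" (len 17), cursors c4@3 c1@7 c2@11 c3@17, authorship 444.111.222...333
After op 5 (insert('f')): buffer="ohafyohafvohaftqwohaf" (len 21), cursors c4@4 c1@9 c2@14 c3@21, authorship 4444.1111.2222...3333
After op 6 (insert('t')): buffer="ohaftyohaftvohafttqwohaft" (len 25), cursors c4@5 c1@11 c2@17 c3@25, authorship 44444.11111.22222...33333
After op 7 (move_right): buffer="ohaftyohaftvohafttqwohaft" (len 25), cursors c4@6 c1@12 c2@18 c3@25, authorship 44444.11111.22222...33333
After op 8 (insert('f')): buffer="ohaftyfohaftvfohafttfqwohaftf" (len 29), cursors c4@7 c1@14 c2@21 c3@29, authorship 44444.411111.122222.2..333333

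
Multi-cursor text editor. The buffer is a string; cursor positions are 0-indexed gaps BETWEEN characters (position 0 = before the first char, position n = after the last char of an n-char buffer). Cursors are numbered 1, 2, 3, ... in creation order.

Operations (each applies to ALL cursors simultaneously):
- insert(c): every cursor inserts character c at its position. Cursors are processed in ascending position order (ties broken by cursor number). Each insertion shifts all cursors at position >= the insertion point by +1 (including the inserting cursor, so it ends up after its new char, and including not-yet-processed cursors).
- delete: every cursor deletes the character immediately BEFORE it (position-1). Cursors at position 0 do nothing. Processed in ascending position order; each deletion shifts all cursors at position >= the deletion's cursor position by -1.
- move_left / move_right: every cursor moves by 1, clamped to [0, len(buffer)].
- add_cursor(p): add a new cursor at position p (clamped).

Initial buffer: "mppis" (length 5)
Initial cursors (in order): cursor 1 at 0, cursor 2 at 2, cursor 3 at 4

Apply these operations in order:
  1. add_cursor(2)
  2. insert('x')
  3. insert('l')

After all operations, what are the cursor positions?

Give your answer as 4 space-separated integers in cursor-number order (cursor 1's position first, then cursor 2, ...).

Answer: 2 8 12 8

Derivation:
After op 1 (add_cursor(2)): buffer="mppis" (len 5), cursors c1@0 c2@2 c4@2 c3@4, authorship .....
After op 2 (insert('x')): buffer="xmpxxpixs" (len 9), cursors c1@1 c2@5 c4@5 c3@8, authorship 1..24..3.
After op 3 (insert('l')): buffer="xlmpxxllpixls" (len 13), cursors c1@2 c2@8 c4@8 c3@12, authorship 11..2424..33.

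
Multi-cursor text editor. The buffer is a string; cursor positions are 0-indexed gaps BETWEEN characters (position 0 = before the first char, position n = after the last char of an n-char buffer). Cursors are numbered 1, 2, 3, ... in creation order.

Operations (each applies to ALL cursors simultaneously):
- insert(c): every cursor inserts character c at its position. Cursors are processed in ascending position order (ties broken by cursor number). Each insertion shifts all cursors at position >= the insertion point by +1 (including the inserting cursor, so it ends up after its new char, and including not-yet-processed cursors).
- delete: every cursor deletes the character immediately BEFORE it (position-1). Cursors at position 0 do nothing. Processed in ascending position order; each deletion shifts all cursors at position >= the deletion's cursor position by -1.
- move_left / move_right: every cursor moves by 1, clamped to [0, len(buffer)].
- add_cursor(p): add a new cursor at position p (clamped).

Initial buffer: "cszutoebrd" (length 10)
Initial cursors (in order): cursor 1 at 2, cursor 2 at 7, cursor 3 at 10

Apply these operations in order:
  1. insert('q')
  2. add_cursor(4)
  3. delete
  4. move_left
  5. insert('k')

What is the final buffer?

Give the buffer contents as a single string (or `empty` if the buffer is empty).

Answer: ckksutokebrkd

Derivation:
After op 1 (insert('q')): buffer="csqzutoeqbrdq" (len 13), cursors c1@3 c2@9 c3@13, authorship ..1.....2...3
After op 2 (add_cursor(4)): buffer="csqzutoeqbrdq" (len 13), cursors c1@3 c4@4 c2@9 c3@13, authorship ..1.....2...3
After op 3 (delete): buffer="csutoebrd" (len 9), cursors c1@2 c4@2 c2@6 c3@9, authorship .........
After op 4 (move_left): buffer="csutoebrd" (len 9), cursors c1@1 c4@1 c2@5 c3@8, authorship .........
After op 5 (insert('k')): buffer="ckksutokebrkd" (len 13), cursors c1@3 c4@3 c2@8 c3@12, authorship .14....2...3.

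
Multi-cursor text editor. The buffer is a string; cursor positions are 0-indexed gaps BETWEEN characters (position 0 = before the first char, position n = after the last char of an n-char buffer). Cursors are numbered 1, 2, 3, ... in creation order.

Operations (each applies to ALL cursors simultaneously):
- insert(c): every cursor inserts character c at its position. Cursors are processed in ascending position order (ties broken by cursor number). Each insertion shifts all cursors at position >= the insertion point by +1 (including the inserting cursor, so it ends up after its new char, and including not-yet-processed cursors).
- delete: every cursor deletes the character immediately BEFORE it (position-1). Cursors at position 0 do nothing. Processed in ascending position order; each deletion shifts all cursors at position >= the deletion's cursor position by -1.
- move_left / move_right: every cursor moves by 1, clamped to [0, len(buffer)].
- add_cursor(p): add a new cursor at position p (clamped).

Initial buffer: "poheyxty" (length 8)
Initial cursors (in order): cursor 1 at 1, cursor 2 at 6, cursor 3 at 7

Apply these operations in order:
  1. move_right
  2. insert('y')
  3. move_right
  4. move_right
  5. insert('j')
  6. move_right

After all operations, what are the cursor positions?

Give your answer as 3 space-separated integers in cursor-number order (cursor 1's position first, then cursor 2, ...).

Answer: 7 14 14

Derivation:
After op 1 (move_right): buffer="poheyxty" (len 8), cursors c1@2 c2@7 c3@8, authorship ........
After op 2 (insert('y')): buffer="poyheyxtyyy" (len 11), cursors c1@3 c2@9 c3@11, authorship ..1.....2.3
After op 3 (move_right): buffer="poyheyxtyyy" (len 11), cursors c1@4 c2@10 c3@11, authorship ..1.....2.3
After op 4 (move_right): buffer="poyheyxtyyy" (len 11), cursors c1@5 c2@11 c3@11, authorship ..1.....2.3
After op 5 (insert('j')): buffer="poyhejyxtyyyjj" (len 14), cursors c1@6 c2@14 c3@14, authorship ..1..1...2.323
After op 6 (move_right): buffer="poyhejyxtyyyjj" (len 14), cursors c1@7 c2@14 c3@14, authorship ..1..1...2.323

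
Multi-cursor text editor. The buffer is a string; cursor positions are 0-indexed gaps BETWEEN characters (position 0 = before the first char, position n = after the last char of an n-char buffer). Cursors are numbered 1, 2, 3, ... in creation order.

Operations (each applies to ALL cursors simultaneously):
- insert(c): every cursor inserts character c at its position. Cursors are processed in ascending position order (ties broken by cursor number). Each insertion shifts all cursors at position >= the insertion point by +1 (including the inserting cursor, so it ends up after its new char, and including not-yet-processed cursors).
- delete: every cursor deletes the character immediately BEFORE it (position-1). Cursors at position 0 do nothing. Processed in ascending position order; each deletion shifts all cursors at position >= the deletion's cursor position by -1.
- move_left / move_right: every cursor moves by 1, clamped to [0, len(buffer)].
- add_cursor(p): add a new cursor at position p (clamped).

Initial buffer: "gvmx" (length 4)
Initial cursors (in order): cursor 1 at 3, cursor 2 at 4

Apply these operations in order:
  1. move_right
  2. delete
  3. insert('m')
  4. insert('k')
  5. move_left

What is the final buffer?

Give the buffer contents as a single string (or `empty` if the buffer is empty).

After op 1 (move_right): buffer="gvmx" (len 4), cursors c1@4 c2@4, authorship ....
After op 2 (delete): buffer="gv" (len 2), cursors c1@2 c2@2, authorship ..
After op 3 (insert('m')): buffer="gvmm" (len 4), cursors c1@4 c2@4, authorship ..12
After op 4 (insert('k')): buffer="gvmmkk" (len 6), cursors c1@6 c2@6, authorship ..1212
After op 5 (move_left): buffer="gvmmkk" (len 6), cursors c1@5 c2@5, authorship ..1212

Answer: gvmmkk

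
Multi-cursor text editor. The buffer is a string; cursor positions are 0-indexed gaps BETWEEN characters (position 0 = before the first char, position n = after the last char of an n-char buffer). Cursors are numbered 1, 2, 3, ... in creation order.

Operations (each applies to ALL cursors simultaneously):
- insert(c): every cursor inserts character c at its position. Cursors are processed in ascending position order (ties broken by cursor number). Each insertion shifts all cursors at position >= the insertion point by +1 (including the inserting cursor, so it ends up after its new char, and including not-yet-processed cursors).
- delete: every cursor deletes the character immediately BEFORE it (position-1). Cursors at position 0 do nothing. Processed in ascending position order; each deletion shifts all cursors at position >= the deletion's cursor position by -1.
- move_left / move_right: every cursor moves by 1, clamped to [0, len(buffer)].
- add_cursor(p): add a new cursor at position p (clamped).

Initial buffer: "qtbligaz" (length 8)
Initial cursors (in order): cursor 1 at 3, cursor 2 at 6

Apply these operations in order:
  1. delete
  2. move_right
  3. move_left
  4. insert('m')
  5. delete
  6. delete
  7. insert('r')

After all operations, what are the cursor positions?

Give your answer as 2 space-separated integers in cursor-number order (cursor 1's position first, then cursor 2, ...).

After op 1 (delete): buffer="qtliaz" (len 6), cursors c1@2 c2@4, authorship ......
After op 2 (move_right): buffer="qtliaz" (len 6), cursors c1@3 c2@5, authorship ......
After op 3 (move_left): buffer="qtliaz" (len 6), cursors c1@2 c2@4, authorship ......
After op 4 (insert('m')): buffer="qtmlimaz" (len 8), cursors c1@3 c2@6, authorship ..1..2..
After op 5 (delete): buffer="qtliaz" (len 6), cursors c1@2 c2@4, authorship ......
After op 6 (delete): buffer="qlaz" (len 4), cursors c1@1 c2@2, authorship ....
After op 7 (insert('r')): buffer="qrlraz" (len 6), cursors c1@2 c2@4, authorship .1.2..

Answer: 2 4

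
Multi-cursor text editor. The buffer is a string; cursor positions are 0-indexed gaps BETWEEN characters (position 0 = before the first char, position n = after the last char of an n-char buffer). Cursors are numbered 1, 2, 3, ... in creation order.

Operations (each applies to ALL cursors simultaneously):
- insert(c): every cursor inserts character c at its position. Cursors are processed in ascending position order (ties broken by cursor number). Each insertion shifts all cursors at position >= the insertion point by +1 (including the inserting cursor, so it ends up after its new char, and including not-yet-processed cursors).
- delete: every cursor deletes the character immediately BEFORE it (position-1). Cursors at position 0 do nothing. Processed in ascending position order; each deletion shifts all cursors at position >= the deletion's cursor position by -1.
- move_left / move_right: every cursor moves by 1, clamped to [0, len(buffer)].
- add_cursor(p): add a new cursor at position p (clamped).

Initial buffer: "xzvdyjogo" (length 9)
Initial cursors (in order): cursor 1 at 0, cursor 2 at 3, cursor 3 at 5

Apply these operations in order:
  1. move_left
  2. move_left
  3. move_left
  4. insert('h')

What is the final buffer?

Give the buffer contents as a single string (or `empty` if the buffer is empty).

After op 1 (move_left): buffer="xzvdyjogo" (len 9), cursors c1@0 c2@2 c3@4, authorship .........
After op 2 (move_left): buffer="xzvdyjogo" (len 9), cursors c1@0 c2@1 c3@3, authorship .........
After op 3 (move_left): buffer="xzvdyjogo" (len 9), cursors c1@0 c2@0 c3@2, authorship .........
After op 4 (insert('h')): buffer="hhxzhvdyjogo" (len 12), cursors c1@2 c2@2 c3@5, authorship 12..3.......

Answer: hhxzhvdyjogo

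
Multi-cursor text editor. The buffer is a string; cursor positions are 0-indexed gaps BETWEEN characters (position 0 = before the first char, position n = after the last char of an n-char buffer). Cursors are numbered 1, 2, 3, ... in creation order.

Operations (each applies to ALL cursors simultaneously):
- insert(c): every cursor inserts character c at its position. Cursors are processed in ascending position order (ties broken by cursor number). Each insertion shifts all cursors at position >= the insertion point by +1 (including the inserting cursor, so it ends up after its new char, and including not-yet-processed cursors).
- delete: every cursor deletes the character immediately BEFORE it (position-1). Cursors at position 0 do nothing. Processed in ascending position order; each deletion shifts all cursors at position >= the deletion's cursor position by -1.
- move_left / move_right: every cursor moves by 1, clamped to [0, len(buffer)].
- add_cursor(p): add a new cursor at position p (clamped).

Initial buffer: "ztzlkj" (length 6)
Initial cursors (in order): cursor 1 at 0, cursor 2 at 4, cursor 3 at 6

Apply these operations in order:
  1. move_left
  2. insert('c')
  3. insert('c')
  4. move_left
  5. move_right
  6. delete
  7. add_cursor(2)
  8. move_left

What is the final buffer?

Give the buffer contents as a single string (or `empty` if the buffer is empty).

After op 1 (move_left): buffer="ztzlkj" (len 6), cursors c1@0 c2@3 c3@5, authorship ......
After op 2 (insert('c')): buffer="cztzclkcj" (len 9), cursors c1@1 c2@5 c3@8, authorship 1...2..3.
After op 3 (insert('c')): buffer="ccztzcclkccj" (len 12), cursors c1@2 c2@7 c3@11, authorship 11...22..33.
After op 4 (move_left): buffer="ccztzcclkccj" (len 12), cursors c1@1 c2@6 c3@10, authorship 11...22..33.
After op 5 (move_right): buffer="ccztzcclkccj" (len 12), cursors c1@2 c2@7 c3@11, authorship 11...22..33.
After op 6 (delete): buffer="cztzclkcj" (len 9), cursors c1@1 c2@5 c3@8, authorship 1...2..3.
After op 7 (add_cursor(2)): buffer="cztzclkcj" (len 9), cursors c1@1 c4@2 c2@5 c3@8, authorship 1...2..3.
After op 8 (move_left): buffer="cztzclkcj" (len 9), cursors c1@0 c4@1 c2@4 c3@7, authorship 1...2..3.

Answer: cztzclkcj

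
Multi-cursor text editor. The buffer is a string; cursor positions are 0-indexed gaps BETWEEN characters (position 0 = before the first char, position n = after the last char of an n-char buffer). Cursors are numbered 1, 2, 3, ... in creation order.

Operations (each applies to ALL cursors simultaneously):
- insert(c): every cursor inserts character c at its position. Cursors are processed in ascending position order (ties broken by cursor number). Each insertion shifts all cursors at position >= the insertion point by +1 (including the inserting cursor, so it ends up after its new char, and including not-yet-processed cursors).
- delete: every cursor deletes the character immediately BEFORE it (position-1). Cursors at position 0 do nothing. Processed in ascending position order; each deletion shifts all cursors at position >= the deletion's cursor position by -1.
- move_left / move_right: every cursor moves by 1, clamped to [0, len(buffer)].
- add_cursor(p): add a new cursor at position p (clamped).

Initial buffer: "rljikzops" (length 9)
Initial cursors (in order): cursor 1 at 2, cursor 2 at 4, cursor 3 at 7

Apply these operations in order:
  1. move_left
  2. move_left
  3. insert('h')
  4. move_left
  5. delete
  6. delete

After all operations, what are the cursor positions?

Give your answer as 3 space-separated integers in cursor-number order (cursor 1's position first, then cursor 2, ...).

After op 1 (move_left): buffer="rljikzops" (len 9), cursors c1@1 c2@3 c3@6, authorship .........
After op 2 (move_left): buffer="rljikzops" (len 9), cursors c1@0 c2@2 c3@5, authorship .........
After op 3 (insert('h')): buffer="hrlhjikhzops" (len 12), cursors c1@1 c2@4 c3@8, authorship 1..2...3....
After op 4 (move_left): buffer="hrlhjikhzops" (len 12), cursors c1@0 c2@3 c3@7, authorship 1..2...3....
After op 5 (delete): buffer="hrhjihzops" (len 10), cursors c1@0 c2@2 c3@5, authorship 1.2..3....
After op 6 (delete): buffer="hhjhzops" (len 8), cursors c1@0 c2@1 c3@3, authorship 12.3....

Answer: 0 1 3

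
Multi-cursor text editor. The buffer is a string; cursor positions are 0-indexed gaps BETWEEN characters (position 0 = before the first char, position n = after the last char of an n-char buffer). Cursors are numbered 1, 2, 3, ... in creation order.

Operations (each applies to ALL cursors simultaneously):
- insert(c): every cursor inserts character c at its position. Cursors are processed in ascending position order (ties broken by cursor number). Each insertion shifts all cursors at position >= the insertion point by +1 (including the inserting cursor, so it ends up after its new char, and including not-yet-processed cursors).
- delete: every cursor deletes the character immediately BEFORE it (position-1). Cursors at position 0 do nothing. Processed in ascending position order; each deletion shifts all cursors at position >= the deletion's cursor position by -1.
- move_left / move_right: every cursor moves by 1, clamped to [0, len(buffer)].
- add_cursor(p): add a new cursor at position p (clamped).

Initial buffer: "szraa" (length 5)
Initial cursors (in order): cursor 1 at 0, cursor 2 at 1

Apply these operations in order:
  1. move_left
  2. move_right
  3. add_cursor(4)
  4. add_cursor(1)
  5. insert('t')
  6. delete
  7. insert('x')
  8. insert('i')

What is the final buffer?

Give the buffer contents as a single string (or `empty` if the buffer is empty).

Answer: sxxxiiizraxia

Derivation:
After op 1 (move_left): buffer="szraa" (len 5), cursors c1@0 c2@0, authorship .....
After op 2 (move_right): buffer="szraa" (len 5), cursors c1@1 c2@1, authorship .....
After op 3 (add_cursor(4)): buffer="szraa" (len 5), cursors c1@1 c2@1 c3@4, authorship .....
After op 4 (add_cursor(1)): buffer="szraa" (len 5), cursors c1@1 c2@1 c4@1 c3@4, authorship .....
After op 5 (insert('t')): buffer="stttzrata" (len 9), cursors c1@4 c2@4 c4@4 c3@8, authorship .124...3.
After op 6 (delete): buffer="szraa" (len 5), cursors c1@1 c2@1 c4@1 c3@4, authorship .....
After op 7 (insert('x')): buffer="sxxxzraxa" (len 9), cursors c1@4 c2@4 c4@4 c3@8, authorship .124...3.
After op 8 (insert('i')): buffer="sxxxiiizraxia" (len 13), cursors c1@7 c2@7 c4@7 c3@12, authorship .124124...33.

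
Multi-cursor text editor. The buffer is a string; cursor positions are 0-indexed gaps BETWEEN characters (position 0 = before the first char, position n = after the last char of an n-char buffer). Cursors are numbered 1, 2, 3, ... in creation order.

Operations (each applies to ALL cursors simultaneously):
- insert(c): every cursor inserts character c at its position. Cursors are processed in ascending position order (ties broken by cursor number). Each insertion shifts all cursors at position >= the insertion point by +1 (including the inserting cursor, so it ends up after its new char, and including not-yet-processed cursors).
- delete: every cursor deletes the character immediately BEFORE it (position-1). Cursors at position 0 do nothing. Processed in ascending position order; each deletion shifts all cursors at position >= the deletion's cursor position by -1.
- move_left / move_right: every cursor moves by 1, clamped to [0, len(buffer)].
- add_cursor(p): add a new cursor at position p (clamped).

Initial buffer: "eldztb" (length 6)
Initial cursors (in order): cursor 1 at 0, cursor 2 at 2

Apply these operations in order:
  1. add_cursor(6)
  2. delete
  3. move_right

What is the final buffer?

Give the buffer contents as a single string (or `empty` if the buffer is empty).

Answer: edzt

Derivation:
After op 1 (add_cursor(6)): buffer="eldztb" (len 6), cursors c1@0 c2@2 c3@6, authorship ......
After op 2 (delete): buffer="edzt" (len 4), cursors c1@0 c2@1 c3@4, authorship ....
After op 3 (move_right): buffer="edzt" (len 4), cursors c1@1 c2@2 c3@4, authorship ....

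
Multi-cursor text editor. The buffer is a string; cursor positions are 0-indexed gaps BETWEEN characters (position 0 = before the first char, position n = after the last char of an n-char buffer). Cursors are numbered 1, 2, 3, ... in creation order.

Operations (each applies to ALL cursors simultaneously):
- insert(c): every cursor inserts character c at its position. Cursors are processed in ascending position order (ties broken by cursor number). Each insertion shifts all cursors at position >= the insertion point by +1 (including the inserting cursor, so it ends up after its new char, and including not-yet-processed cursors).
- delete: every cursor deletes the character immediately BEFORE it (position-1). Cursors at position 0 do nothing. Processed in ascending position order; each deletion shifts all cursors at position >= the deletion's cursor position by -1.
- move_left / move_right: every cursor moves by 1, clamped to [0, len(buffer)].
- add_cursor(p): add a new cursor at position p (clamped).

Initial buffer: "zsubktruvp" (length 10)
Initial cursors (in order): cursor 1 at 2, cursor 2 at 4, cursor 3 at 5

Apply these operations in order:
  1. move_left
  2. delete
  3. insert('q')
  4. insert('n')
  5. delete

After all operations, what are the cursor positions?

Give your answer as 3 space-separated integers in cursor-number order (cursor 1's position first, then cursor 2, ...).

After op 1 (move_left): buffer="zsubktruvp" (len 10), cursors c1@1 c2@3 c3@4, authorship ..........
After op 2 (delete): buffer="sktruvp" (len 7), cursors c1@0 c2@1 c3@1, authorship .......
After op 3 (insert('q')): buffer="qsqqktruvp" (len 10), cursors c1@1 c2@4 c3@4, authorship 1.23......
After op 4 (insert('n')): buffer="qnsqqnnktruvp" (len 13), cursors c1@2 c2@7 c3@7, authorship 11.2323......
After op 5 (delete): buffer="qsqqktruvp" (len 10), cursors c1@1 c2@4 c3@4, authorship 1.23......

Answer: 1 4 4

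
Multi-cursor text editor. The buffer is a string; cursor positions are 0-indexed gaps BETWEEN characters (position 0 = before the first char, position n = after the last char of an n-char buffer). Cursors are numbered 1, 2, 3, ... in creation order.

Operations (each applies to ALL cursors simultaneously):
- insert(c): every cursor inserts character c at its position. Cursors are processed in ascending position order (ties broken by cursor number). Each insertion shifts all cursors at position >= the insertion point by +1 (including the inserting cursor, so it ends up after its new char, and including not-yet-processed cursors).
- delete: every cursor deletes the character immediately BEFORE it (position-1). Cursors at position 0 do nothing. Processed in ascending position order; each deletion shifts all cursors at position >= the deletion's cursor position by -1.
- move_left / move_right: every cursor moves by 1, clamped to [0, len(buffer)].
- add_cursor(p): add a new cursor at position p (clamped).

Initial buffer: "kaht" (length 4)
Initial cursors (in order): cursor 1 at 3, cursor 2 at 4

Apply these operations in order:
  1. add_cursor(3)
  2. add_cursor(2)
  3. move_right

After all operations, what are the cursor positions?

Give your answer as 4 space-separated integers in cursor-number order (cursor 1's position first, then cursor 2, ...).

Answer: 4 4 4 3

Derivation:
After op 1 (add_cursor(3)): buffer="kaht" (len 4), cursors c1@3 c3@3 c2@4, authorship ....
After op 2 (add_cursor(2)): buffer="kaht" (len 4), cursors c4@2 c1@3 c3@3 c2@4, authorship ....
After op 3 (move_right): buffer="kaht" (len 4), cursors c4@3 c1@4 c2@4 c3@4, authorship ....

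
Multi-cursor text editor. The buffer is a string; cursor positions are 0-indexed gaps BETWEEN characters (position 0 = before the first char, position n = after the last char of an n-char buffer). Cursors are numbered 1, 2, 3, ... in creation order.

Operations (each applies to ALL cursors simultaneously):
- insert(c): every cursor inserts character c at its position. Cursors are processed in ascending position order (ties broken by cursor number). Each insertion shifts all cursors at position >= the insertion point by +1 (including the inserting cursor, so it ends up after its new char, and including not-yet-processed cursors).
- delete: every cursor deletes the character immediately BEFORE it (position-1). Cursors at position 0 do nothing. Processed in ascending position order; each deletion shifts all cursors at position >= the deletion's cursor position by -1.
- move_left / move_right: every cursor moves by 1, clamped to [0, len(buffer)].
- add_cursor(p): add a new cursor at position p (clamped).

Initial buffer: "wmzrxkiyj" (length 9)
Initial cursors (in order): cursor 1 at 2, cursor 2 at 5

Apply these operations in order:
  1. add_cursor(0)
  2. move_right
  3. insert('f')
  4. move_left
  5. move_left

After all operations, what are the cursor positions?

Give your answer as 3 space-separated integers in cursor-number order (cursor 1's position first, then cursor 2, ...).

After op 1 (add_cursor(0)): buffer="wmzrxkiyj" (len 9), cursors c3@0 c1@2 c2@5, authorship .........
After op 2 (move_right): buffer="wmzrxkiyj" (len 9), cursors c3@1 c1@3 c2@6, authorship .........
After op 3 (insert('f')): buffer="wfmzfrxkfiyj" (len 12), cursors c3@2 c1@5 c2@9, authorship .3..1...2...
After op 4 (move_left): buffer="wfmzfrxkfiyj" (len 12), cursors c3@1 c1@4 c2@8, authorship .3..1...2...
After op 5 (move_left): buffer="wfmzfrxkfiyj" (len 12), cursors c3@0 c1@3 c2@7, authorship .3..1...2...

Answer: 3 7 0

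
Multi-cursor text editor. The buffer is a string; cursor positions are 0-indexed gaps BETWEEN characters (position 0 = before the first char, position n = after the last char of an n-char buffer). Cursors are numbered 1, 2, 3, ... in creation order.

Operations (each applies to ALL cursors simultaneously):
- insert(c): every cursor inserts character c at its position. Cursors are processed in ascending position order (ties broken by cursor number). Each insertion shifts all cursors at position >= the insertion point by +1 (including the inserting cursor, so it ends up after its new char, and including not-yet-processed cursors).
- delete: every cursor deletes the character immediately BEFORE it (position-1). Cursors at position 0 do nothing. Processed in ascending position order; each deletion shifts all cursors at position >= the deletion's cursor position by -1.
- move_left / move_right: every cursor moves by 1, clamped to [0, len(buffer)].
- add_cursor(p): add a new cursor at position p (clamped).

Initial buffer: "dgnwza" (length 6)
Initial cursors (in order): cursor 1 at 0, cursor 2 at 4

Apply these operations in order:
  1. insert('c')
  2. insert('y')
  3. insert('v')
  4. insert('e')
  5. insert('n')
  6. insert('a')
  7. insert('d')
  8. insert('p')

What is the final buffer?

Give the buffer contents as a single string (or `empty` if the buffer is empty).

After op 1 (insert('c')): buffer="cdgnwcza" (len 8), cursors c1@1 c2@6, authorship 1....2..
After op 2 (insert('y')): buffer="cydgnwcyza" (len 10), cursors c1@2 c2@8, authorship 11....22..
After op 3 (insert('v')): buffer="cyvdgnwcyvza" (len 12), cursors c1@3 c2@10, authorship 111....222..
After op 4 (insert('e')): buffer="cyvedgnwcyveza" (len 14), cursors c1@4 c2@12, authorship 1111....2222..
After op 5 (insert('n')): buffer="cyvendgnwcyvenza" (len 16), cursors c1@5 c2@14, authorship 11111....22222..
After op 6 (insert('a')): buffer="cyvenadgnwcyvenaza" (len 18), cursors c1@6 c2@16, authorship 111111....222222..
After op 7 (insert('d')): buffer="cyvenaddgnwcyvenadza" (len 20), cursors c1@7 c2@18, authorship 1111111....2222222..
After op 8 (insert('p')): buffer="cyvenadpdgnwcyvenadpza" (len 22), cursors c1@8 c2@20, authorship 11111111....22222222..

Answer: cyvenadpdgnwcyvenadpza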